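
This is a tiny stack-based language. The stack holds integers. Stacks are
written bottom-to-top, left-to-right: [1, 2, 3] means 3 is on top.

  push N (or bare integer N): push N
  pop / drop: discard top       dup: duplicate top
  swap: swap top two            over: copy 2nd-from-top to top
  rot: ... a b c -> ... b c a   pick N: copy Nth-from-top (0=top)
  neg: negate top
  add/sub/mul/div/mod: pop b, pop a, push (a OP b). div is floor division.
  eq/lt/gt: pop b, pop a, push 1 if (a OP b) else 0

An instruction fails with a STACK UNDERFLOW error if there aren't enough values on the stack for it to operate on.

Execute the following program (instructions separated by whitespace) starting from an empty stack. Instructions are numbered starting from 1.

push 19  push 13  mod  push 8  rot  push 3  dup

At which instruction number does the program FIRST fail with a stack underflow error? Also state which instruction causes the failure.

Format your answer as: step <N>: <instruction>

Answer: step 5: rot

Derivation:
Step 1 ('push 19'): stack = [19], depth = 1
Step 2 ('push 13'): stack = [19, 13], depth = 2
Step 3 ('mod'): stack = [6], depth = 1
Step 4 ('push 8'): stack = [6, 8], depth = 2
Step 5 ('rot'): needs 3 value(s) but depth is 2 — STACK UNDERFLOW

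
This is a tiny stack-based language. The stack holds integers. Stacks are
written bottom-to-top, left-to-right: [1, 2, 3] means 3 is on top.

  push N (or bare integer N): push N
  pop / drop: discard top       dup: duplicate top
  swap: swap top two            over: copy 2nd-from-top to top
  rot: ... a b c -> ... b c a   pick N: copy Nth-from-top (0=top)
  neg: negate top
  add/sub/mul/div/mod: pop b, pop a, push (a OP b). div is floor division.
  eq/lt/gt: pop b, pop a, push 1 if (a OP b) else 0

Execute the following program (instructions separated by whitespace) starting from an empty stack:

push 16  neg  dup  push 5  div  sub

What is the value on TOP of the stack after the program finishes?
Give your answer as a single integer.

After 'push 16': [16]
After 'neg': [-16]
After 'dup': [-16, -16]
After 'push 5': [-16, -16, 5]
After 'div': [-16, -4]
After 'sub': [-12]

Answer: -12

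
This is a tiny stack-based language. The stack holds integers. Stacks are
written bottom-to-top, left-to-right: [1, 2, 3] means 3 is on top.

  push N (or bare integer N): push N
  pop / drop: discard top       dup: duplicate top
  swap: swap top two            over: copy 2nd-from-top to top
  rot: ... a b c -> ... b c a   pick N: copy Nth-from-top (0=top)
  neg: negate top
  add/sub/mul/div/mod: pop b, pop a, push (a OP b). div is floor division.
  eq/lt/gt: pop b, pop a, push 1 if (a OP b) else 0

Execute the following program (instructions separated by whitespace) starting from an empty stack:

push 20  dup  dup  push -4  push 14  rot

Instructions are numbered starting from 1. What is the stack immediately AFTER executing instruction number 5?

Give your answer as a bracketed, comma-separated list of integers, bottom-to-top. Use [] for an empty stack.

Answer: [20, 20, 20, -4, 14]

Derivation:
Step 1 ('push 20'): [20]
Step 2 ('dup'): [20, 20]
Step 3 ('dup'): [20, 20, 20]
Step 4 ('push -4'): [20, 20, 20, -4]
Step 5 ('push 14'): [20, 20, 20, -4, 14]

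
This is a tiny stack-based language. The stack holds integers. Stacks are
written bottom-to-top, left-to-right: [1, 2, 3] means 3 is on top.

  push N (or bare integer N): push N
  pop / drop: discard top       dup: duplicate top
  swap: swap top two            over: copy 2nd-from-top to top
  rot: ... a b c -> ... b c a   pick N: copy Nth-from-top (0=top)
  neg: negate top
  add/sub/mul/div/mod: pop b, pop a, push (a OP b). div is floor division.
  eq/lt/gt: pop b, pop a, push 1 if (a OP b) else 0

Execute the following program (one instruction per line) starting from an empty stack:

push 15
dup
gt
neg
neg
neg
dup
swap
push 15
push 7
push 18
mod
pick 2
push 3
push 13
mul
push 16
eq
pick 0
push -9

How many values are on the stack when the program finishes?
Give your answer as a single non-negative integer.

Answer: 8

Derivation:
After 'push 15': stack = [15] (depth 1)
After 'dup': stack = [15, 15] (depth 2)
After 'gt': stack = [0] (depth 1)
After 'neg': stack = [0] (depth 1)
After 'neg': stack = [0] (depth 1)
After 'neg': stack = [0] (depth 1)
After 'dup': stack = [0, 0] (depth 2)
After 'swap': stack = [0, 0] (depth 2)
After 'push 15': stack = [0, 0, 15] (depth 3)
After 'push 7': stack = [0, 0, 15, 7] (depth 4)
After 'push 18': stack = [0, 0, 15, 7, 18] (depth 5)
After 'mod': stack = [0, 0, 15, 7] (depth 4)
After 'pick 2': stack = [0, 0, 15, 7, 0] (depth 5)
After 'push 3': stack = [0, 0, 15, 7, 0, 3] (depth 6)
After 'push 13': stack = [0, 0, 15, 7, 0, 3, 13] (depth 7)
After 'mul': stack = [0, 0, 15, 7, 0, 39] (depth 6)
After 'push 16': stack = [0, 0, 15, 7, 0, 39, 16] (depth 7)
After 'eq': stack = [0, 0, 15, 7, 0, 0] (depth 6)
After 'pick 0': stack = [0, 0, 15, 7, 0, 0, 0] (depth 7)
After 'push -9': stack = [0, 0, 15, 7, 0, 0, 0, -9] (depth 8)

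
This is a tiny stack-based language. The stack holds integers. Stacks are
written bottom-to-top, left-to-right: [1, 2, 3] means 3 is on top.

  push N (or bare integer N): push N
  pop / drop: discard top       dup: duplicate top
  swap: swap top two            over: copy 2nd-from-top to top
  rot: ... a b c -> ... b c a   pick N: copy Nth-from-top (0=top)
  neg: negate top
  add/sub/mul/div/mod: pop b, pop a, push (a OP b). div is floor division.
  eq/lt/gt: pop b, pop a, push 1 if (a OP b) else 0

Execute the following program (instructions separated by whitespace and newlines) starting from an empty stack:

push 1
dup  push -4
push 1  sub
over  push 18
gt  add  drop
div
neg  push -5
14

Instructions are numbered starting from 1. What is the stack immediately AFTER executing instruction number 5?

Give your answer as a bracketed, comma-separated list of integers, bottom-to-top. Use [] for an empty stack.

Answer: [1, 1, -5]

Derivation:
Step 1 ('push 1'): [1]
Step 2 ('dup'): [1, 1]
Step 3 ('push -4'): [1, 1, -4]
Step 4 ('push 1'): [1, 1, -4, 1]
Step 5 ('sub'): [1, 1, -5]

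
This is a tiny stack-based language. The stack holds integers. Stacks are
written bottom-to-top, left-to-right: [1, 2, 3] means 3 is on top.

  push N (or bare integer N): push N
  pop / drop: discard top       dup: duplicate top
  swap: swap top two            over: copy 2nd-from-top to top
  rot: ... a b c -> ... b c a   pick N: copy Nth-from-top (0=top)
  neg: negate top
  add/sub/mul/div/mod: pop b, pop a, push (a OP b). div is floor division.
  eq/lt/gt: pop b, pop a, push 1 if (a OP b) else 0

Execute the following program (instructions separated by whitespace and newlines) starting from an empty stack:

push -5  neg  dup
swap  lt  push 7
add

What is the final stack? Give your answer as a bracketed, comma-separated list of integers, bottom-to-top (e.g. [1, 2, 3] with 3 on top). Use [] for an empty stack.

After 'push -5': [-5]
After 'neg': [5]
After 'dup': [5, 5]
After 'swap': [5, 5]
After 'lt': [0]
After 'push 7': [0, 7]
After 'add': [7]

Answer: [7]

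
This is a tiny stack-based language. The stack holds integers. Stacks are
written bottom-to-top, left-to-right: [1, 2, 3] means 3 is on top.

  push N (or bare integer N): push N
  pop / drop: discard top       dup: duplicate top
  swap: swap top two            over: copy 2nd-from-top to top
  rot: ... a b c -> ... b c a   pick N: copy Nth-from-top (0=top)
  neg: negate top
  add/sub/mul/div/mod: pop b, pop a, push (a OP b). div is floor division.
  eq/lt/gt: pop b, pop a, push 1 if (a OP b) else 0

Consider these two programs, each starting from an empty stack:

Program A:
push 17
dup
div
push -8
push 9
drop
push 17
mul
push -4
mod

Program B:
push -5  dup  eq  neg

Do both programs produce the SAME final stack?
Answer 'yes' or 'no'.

Answer: no

Derivation:
Program A trace:
  After 'push 17': [17]
  After 'dup': [17, 17]
  After 'div': [1]
  After 'push -8': [1, -8]
  After 'push 9': [1, -8, 9]
  After 'drop': [1, -8]
  After 'push 17': [1, -8, 17]
  After 'mul': [1, -136]
  After 'push -4': [1, -136, -4]
  After 'mod': [1, 0]
Program A final stack: [1, 0]

Program B trace:
  After 'push -5': [-5]
  After 'dup': [-5, -5]
  After 'eq': [1]
  After 'neg': [-1]
Program B final stack: [-1]
Same: no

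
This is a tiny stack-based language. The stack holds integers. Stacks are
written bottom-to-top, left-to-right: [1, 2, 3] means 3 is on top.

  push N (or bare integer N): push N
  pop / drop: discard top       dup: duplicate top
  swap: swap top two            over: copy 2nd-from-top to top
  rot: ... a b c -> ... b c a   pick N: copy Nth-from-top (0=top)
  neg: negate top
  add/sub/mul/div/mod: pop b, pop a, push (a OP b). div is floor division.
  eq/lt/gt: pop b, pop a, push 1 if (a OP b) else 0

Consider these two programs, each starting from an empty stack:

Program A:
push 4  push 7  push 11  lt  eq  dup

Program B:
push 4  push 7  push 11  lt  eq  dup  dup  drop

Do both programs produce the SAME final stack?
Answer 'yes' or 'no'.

Program A trace:
  After 'push 4': [4]
  After 'push 7': [4, 7]
  After 'push 11': [4, 7, 11]
  After 'lt': [4, 1]
  After 'eq': [0]
  After 'dup': [0, 0]
Program A final stack: [0, 0]

Program B trace:
  After 'push 4': [4]
  After 'push 7': [4, 7]
  After 'push 11': [4, 7, 11]
  After 'lt': [4, 1]
  After 'eq': [0]
  After 'dup': [0, 0]
  After 'dup': [0, 0, 0]
  After 'drop': [0, 0]
Program B final stack: [0, 0]
Same: yes

Answer: yes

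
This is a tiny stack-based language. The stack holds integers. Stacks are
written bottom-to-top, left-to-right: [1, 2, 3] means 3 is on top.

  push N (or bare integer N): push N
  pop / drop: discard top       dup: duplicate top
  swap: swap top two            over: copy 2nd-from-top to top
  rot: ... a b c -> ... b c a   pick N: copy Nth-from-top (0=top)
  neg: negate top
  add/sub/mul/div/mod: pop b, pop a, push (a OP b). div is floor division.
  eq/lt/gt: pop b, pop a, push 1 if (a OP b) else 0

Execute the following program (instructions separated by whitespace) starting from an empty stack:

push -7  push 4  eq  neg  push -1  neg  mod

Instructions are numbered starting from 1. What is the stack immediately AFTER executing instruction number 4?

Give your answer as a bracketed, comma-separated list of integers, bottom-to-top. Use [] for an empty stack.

Step 1 ('push -7'): [-7]
Step 2 ('push 4'): [-7, 4]
Step 3 ('eq'): [0]
Step 4 ('neg'): [0]

Answer: [0]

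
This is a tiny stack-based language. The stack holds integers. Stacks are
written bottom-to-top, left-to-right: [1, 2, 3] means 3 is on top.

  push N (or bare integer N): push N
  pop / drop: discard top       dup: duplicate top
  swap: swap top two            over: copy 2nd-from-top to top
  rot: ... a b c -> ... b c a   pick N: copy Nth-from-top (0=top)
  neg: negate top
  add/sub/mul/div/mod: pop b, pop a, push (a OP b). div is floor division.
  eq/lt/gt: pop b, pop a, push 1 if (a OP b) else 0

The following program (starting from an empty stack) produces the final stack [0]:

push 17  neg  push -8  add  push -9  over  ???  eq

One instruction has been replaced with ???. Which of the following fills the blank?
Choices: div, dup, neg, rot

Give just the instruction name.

Stack before ???: [-25, -9, -25]
Stack after ???:  [-25, 0]
Checking each choice:
  div: MATCH
  dup: produces [-25, -9, 1]
  neg: produces [-25, 0]
  rot: produces [-9, 1]


Answer: div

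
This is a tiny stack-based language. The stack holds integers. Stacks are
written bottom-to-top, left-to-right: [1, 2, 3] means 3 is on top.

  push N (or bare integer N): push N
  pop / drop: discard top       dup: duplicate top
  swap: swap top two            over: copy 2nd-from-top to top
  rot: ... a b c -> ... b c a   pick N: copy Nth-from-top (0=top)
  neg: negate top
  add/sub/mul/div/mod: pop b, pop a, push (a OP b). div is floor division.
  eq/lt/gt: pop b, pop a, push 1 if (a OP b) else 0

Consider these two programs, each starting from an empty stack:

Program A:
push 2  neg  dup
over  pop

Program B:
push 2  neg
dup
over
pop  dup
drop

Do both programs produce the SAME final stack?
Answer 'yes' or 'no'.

Program A trace:
  After 'push 2': [2]
  After 'neg': [-2]
  After 'dup': [-2, -2]
  After 'over': [-2, -2, -2]
  After 'pop': [-2, -2]
Program A final stack: [-2, -2]

Program B trace:
  After 'push 2': [2]
  After 'neg': [-2]
  After 'dup': [-2, -2]
  After 'over': [-2, -2, -2]
  After 'pop': [-2, -2]
  After 'dup': [-2, -2, -2]
  After 'drop': [-2, -2]
Program B final stack: [-2, -2]
Same: yes

Answer: yes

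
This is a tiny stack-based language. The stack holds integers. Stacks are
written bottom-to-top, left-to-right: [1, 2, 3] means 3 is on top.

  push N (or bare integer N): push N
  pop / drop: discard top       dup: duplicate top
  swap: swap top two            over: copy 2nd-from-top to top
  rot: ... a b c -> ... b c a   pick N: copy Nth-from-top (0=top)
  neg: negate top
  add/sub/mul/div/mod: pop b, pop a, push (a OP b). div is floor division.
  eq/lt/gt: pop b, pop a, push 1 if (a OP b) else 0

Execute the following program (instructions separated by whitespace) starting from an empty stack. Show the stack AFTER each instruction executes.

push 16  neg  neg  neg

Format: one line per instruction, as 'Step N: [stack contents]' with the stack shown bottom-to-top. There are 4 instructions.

Step 1: [16]
Step 2: [-16]
Step 3: [16]
Step 4: [-16]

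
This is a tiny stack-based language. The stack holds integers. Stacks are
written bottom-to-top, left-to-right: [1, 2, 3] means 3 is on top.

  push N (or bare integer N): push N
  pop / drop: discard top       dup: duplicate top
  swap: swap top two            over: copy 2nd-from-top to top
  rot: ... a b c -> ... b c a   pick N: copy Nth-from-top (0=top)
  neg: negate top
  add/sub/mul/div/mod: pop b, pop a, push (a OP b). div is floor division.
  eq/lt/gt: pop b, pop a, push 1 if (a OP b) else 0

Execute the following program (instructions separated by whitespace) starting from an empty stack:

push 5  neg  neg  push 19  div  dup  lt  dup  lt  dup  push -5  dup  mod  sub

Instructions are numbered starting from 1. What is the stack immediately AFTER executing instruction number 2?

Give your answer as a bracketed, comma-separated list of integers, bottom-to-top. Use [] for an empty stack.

Answer: [-5]

Derivation:
Step 1 ('push 5'): [5]
Step 2 ('neg'): [-5]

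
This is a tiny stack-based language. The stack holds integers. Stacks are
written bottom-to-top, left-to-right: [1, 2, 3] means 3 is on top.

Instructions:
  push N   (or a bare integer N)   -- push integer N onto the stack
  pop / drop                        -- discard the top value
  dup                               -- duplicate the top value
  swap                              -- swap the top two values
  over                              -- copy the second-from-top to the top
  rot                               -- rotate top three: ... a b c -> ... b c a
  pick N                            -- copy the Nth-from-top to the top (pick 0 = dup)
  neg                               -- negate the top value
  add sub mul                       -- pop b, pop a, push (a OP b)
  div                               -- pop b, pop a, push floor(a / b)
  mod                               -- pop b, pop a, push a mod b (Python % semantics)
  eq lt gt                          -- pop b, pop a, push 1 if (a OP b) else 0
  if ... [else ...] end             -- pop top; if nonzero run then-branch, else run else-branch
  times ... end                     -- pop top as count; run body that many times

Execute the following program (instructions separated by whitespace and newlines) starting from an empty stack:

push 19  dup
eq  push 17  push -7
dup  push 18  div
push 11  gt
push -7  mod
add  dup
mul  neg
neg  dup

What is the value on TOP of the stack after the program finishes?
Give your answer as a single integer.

After 'push 19': [19]
After 'dup': [19, 19]
After 'eq': [1]
After 'push 17': [1, 17]
After 'push -7': [1, 17, -7]
After 'dup': [1, 17, -7, -7]
After 'push 18': [1, 17, -7, -7, 18]
After 'div': [1, 17, -7, -1]
After 'push 11': [1, 17, -7, -1, 11]
After 'gt': [1, 17, -7, 0]
After 'push -7': [1, 17, -7, 0, -7]
After 'mod': [1, 17, -7, 0]
After 'add': [1, 17, -7]
After 'dup': [1, 17, -7, -7]
After 'mul': [1, 17, 49]
After 'neg': [1, 17, -49]
After 'neg': [1, 17, 49]
After 'dup': [1, 17, 49, 49]

Answer: 49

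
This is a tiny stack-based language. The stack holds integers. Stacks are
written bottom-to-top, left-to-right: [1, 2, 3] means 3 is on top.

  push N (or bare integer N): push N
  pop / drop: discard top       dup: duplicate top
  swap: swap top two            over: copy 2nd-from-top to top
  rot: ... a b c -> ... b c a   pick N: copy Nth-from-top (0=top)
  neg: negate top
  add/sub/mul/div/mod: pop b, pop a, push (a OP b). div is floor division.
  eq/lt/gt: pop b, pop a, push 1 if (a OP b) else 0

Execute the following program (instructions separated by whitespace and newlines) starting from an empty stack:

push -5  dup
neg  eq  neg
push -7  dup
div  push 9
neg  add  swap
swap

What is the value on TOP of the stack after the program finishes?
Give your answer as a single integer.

Answer: -8

Derivation:
After 'push -5': [-5]
After 'dup': [-5, -5]
After 'neg': [-5, 5]
After 'eq': [0]
After 'neg': [0]
After 'push -7': [0, -7]
After 'dup': [0, -7, -7]
After 'div': [0, 1]
After 'push 9': [0, 1, 9]
After 'neg': [0, 1, -9]
After 'add': [0, -8]
After 'swap': [-8, 0]
After 'swap': [0, -8]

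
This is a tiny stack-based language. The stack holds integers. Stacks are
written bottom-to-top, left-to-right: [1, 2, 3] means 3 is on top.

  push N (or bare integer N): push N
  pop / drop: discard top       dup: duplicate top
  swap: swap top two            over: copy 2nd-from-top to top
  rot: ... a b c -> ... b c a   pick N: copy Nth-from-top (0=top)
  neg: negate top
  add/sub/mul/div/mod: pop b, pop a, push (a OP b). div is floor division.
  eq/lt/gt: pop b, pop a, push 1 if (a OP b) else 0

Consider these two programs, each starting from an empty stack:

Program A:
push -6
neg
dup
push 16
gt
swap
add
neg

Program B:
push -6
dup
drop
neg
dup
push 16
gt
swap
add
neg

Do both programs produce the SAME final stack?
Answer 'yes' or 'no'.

Answer: yes

Derivation:
Program A trace:
  After 'push -6': [-6]
  After 'neg': [6]
  After 'dup': [6, 6]
  After 'push 16': [6, 6, 16]
  After 'gt': [6, 0]
  After 'swap': [0, 6]
  After 'add': [6]
  After 'neg': [-6]
Program A final stack: [-6]

Program B trace:
  After 'push -6': [-6]
  After 'dup': [-6, -6]
  After 'drop': [-6]
  After 'neg': [6]
  After 'dup': [6, 6]
  After 'push 16': [6, 6, 16]
  After 'gt': [6, 0]
  After 'swap': [0, 6]
  After 'add': [6]
  After 'neg': [-6]
Program B final stack: [-6]
Same: yes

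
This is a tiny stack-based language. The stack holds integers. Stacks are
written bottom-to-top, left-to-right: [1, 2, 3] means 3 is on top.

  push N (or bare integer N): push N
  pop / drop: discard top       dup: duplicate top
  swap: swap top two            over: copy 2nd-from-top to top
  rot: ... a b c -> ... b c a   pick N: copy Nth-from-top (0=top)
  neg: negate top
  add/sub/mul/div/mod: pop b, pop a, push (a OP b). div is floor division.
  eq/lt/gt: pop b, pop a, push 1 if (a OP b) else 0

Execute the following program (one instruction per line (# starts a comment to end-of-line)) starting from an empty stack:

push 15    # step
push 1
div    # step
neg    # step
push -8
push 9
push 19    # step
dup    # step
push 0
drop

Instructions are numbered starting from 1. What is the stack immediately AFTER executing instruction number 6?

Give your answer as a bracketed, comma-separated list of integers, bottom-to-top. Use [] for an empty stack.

Answer: [-15, -8, 9]

Derivation:
Step 1 ('push 15'): [15]
Step 2 ('push 1'): [15, 1]
Step 3 ('div'): [15]
Step 4 ('neg'): [-15]
Step 5 ('push -8'): [-15, -8]
Step 6 ('push 9'): [-15, -8, 9]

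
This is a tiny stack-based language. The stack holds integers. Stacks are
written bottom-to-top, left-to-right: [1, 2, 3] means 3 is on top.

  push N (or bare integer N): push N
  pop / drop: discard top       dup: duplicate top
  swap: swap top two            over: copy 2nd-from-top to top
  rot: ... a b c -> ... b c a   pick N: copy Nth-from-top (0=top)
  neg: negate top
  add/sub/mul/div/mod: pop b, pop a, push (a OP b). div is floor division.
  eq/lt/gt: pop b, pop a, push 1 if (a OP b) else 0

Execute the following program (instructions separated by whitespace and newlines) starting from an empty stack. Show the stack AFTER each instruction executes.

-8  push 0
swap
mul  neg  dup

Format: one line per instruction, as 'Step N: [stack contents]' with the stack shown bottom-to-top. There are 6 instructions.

Step 1: [-8]
Step 2: [-8, 0]
Step 3: [0, -8]
Step 4: [0]
Step 5: [0]
Step 6: [0, 0]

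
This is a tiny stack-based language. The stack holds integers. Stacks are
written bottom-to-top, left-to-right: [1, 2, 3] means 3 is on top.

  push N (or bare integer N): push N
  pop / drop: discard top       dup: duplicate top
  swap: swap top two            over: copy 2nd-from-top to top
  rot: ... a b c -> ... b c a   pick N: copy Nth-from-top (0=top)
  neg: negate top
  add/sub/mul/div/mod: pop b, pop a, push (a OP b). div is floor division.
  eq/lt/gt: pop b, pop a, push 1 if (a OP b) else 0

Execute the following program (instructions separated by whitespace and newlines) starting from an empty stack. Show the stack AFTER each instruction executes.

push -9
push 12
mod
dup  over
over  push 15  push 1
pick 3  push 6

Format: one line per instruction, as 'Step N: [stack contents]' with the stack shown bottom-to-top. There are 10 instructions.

Step 1: [-9]
Step 2: [-9, 12]
Step 3: [3]
Step 4: [3, 3]
Step 5: [3, 3, 3]
Step 6: [3, 3, 3, 3]
Step 7: [3, 3, 3, 3, 15]
Step 8: [3, 3, 3, 3, 15, 1]
Step 9: [3, 3, 3, 3, 15, 1, 3]
Step 10: [3, 3, 3, 3, 15, 1, 3, 6]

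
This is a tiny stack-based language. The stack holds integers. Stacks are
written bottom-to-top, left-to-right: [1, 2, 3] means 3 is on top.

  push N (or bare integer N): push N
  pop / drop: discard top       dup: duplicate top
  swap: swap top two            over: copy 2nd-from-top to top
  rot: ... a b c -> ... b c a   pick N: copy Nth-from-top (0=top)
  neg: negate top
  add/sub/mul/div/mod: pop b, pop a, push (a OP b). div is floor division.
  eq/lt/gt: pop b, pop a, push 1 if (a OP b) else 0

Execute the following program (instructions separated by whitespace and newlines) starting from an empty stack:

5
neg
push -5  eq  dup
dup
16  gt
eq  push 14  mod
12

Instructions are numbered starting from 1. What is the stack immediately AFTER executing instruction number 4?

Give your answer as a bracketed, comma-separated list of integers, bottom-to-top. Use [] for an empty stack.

Answer: [1]

Derivation:
Step 1 ('5'): [5]
Step 2 ('neg'): [-5]
Step 3 ('push -5'): [-5, -5]
Step 4 ('eq'): [1]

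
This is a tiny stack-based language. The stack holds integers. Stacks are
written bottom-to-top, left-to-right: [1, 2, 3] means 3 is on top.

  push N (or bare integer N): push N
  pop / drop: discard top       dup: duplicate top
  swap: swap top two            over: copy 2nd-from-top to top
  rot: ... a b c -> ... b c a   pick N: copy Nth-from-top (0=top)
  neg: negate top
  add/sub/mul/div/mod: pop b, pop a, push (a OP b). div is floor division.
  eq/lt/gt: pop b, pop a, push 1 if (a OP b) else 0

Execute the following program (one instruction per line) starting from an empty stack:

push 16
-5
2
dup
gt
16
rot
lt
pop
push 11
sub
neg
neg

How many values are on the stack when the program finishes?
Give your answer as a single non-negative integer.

Answer: 2

Derivation:
After 'push 16': stack = [16] (depth 1)
After 'push -5': stack = [16, -5] (depth 2)
After 'push 2': stack = [16, -5, 2] (depth 3)
After 'dup': stack = [16, -5, 2, 2] (depth 4)
After 'gt': stack = [16, -5, 0] (depth 3)
After 'push 16': stack = [16, -5, 0, 16] (depth 4)
After 'rot': stack = [16, 0, 16, -5] (depth 4)
After 'lt': stack = [16, 0, 0] (depth 3)
After 'pop': stack = [16, 0] (depth 2)
After 'push 11': stack = [16, 0, 11] (depth 3)
After 'sub': stack = [16, -11] (depth 2)
After 'neg': stack = [16, 11] (depth 2)
After 'neg': stack = [16, -11] (depth 2)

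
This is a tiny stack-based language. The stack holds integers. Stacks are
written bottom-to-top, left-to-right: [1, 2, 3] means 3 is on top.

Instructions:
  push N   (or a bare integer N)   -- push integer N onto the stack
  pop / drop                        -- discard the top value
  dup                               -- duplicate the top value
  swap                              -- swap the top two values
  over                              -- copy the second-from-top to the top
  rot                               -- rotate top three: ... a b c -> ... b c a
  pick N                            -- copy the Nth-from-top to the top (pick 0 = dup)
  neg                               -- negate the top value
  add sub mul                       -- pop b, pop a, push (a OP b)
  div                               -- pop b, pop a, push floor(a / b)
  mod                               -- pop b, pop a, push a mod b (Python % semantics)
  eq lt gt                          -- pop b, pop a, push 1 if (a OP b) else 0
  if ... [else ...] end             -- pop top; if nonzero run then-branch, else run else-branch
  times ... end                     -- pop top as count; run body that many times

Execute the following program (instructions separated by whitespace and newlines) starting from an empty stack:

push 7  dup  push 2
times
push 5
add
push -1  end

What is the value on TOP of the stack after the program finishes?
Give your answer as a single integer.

After 'push 7': [7]
After 'dup': [7, 7]
After 'push 2': [7, 7, 2]
After 'times': [7, 7]
After 'push 5': [7, 7, 5]
After 'add': [7, 12]
After 'push -1': [7, 12, -1]
After 'push 5': [7, 12, -1, 5]
After 'add': [7, 12, 4]
After 'push -1': [7, 12, 4, -1]

Answer: -1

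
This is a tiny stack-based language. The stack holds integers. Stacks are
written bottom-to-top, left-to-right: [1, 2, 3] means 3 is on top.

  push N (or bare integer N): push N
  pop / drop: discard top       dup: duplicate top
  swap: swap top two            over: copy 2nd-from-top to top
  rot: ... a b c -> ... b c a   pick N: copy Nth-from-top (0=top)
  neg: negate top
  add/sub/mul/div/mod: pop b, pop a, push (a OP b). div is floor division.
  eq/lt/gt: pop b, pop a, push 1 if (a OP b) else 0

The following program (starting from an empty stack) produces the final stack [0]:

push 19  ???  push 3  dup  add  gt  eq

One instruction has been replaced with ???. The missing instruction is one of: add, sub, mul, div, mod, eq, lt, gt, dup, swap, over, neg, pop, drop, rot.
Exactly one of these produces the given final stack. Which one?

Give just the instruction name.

Stack before ???: [19]
Stack after ???:  [19, 19]
The instruction that transforms [19] -> [19, 19] is: dup

Answer: dup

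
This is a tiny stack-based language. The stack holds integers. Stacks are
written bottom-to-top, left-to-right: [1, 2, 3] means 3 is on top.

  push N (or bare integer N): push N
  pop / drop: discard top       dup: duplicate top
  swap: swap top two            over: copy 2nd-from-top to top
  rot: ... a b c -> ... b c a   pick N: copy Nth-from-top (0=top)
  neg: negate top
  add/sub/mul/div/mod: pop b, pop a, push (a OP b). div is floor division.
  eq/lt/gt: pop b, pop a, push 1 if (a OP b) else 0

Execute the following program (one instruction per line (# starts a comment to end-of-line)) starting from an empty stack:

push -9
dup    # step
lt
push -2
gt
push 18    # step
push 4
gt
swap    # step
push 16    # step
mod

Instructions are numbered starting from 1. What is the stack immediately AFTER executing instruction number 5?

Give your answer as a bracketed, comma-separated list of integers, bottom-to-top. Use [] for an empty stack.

Answer: [1]

Derivation:
Step 1 ('push -9'): [-9]
Step 2 ('dup'): [-9, -9]
Step 3 ('lt'): [0]
Step 4 ('push -2'): [0, -2]
Step 5 ('gt'): [1]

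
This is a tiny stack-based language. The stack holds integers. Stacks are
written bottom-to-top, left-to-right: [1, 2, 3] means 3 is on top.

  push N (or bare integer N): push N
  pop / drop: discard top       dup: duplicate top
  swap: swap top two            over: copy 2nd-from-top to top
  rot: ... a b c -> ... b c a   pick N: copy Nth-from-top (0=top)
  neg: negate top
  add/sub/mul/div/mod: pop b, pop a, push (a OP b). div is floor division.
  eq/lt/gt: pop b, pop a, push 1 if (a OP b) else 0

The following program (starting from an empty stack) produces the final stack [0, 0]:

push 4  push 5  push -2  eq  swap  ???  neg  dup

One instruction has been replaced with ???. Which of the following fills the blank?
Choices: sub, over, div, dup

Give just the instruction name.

Answer: div

Derivation:
Stack before ???: [0, 4]
Stack after ???:  [0]
Checking each choice:
  sub: produces [4, 4]
  over: produces [0, 4, 0, 0]
  div: MATCH
  dup: produces [0, 4, -4, -4]


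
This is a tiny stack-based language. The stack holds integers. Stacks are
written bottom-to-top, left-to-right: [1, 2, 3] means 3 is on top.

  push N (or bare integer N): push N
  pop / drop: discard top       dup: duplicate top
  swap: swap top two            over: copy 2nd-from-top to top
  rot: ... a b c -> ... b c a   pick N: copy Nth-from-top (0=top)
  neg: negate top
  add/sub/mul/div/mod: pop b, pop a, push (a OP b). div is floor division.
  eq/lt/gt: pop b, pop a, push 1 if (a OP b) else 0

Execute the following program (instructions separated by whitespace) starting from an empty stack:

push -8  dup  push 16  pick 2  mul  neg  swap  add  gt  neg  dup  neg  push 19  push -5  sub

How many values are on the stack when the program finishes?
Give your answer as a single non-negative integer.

Answer: 3

Derivation:
After 'push -8': stack = [-8] (depth 1)
After 'dup': stack = [-8, -8] (depth 2)
After 'push 16': stack = [-8, -8, 16] (depth 3)
After 'pick 2': stack = [-8, -8, 16, -8] (depth 4)
After 'mul': stack = [-8, -8, -128] (depth 3)
After 'neg': stack = [-8, -8, 128] (depth 3)
After 'swap': stack = [-8, 128, -8] (depth 3)
After 'add': stack = [-8, 120] (depth 2)
After 'gt': stack = [0] (depth 1)
After 'neg': stack = [0] (depth 1)
After 'dup': stack = [0, 0] (depth 2)
After 'neg': stack = [0, 0] (depth 2)
After 'push 19': stack = [0, 0, 19] (depth 3)
After 'push -5': stack = [0, 0, 19, -5] (depth 4)
After 'sub': stack = [0, 0, 24] (depth 3)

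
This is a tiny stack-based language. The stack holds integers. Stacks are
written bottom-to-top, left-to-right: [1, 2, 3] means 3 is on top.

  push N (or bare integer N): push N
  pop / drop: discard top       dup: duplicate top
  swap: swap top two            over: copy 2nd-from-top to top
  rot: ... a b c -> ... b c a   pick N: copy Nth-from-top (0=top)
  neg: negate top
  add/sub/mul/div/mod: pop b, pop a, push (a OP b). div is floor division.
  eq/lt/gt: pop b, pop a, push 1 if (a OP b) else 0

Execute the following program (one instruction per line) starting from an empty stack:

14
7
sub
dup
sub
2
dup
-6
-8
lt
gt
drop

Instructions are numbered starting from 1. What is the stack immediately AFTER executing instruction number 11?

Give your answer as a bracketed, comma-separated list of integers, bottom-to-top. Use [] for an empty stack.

Step 1 ('14'): [14]
Step 2 ('7'): [14, 7]
Step 3 ('sub'): [7]
Step 4 ('dup'): [7, 7]
Step 5 ('sub'): [0]
Step 6 ('2'): [0, 2]
Step 7 ('dup'): [0, 2, 2]
Step 8 ('-6'): [0, 2, 2, -6]
Step 9 ('-8'): [0, 2, 2, -6, -8]
Step 10 ('lt'): [0, 2, 2, 0]
Step 11 ('gt'): [0, 2, 1]

Answer: [0, 2, 1]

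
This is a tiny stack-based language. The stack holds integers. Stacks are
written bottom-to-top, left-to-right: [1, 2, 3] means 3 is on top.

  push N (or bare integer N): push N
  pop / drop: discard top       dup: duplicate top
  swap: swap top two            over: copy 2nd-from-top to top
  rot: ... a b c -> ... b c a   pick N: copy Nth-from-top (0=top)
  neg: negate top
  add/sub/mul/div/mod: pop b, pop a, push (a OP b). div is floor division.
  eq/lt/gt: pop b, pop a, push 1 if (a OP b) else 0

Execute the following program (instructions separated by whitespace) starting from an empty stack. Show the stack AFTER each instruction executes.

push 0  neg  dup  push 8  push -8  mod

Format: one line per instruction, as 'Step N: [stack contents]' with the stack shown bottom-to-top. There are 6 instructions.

Step 1: [0]
Step 2: [0]
Step 3: [0, 0]
Step 4: [0, 0, 8]
Step 5: [0, 0, 8, -8]
Step 6: [0, 0, 0]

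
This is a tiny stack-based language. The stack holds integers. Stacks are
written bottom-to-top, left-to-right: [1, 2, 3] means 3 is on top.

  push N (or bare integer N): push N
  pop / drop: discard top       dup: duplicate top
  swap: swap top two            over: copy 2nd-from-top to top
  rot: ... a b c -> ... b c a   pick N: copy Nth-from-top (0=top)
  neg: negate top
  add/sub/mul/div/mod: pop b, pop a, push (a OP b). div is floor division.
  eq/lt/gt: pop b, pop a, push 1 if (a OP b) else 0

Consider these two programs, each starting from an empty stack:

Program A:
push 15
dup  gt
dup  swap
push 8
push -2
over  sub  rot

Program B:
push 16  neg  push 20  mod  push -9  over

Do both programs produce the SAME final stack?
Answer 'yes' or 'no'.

Program A trace:
  After 'push 15': [15]
  After 'dup': [15, 15]
  After 'gt': [0]
  After 'dup': [0, 0]
  After 'swap': [0, 0]
  After 'push 8': [0, 0, 8]
  After 'push -2': [0, 0, 8, -2]
  After 'over': [0, 0, 8, -2, 8]
  After 'sub': [0, 0, 8, -10]
  After 'rot': [0, 8, -10, 0]
Program A final stack: [0, 8, -10, 0]

Program B trace:
  After 'push 16': [16]
  After 'neg': [-16]
  After 'push 20': [-16, 20]
  After 'mod': [4]
  After 'push -9': [4, -9]
  After 'over': [4, -9, 4]
Program B final stack: [4, -9, 4]
Same: no

Answer: no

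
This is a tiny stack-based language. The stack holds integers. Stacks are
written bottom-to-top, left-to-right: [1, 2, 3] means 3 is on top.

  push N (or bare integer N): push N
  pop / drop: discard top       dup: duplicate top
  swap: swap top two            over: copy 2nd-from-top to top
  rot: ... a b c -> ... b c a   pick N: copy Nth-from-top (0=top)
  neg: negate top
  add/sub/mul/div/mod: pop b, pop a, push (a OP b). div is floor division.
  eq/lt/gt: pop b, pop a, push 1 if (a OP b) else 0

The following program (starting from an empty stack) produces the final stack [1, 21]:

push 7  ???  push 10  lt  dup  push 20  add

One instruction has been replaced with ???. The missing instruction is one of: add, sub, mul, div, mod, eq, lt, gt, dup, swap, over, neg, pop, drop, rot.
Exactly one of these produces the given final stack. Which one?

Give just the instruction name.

Answer: neg

Derivation:
Stack before ???: [7]
Stack after ???:  [-7]
The instruction that transforms [7] -> [-7] is: neg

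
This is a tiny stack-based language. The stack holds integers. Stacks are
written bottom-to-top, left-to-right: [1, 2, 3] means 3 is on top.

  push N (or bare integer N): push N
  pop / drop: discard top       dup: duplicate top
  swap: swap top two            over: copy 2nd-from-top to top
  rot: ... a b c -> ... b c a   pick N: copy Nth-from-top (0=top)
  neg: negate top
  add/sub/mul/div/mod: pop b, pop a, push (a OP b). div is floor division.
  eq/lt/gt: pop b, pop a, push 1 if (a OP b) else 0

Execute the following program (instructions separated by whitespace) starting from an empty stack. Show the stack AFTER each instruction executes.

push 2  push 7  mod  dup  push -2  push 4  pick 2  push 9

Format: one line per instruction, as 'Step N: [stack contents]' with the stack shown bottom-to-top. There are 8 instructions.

Step 1: [2]
Step 2: [2, 7]
Step 3: [2]
Step 4: [2, 2]
Step 5: [2, 2, -2]
Step 6: [2, 2, -2, 4]
Step 7: [2, 2, -2, 4, 2]
Step 8: [2, 2, -2, 4, 2, 9]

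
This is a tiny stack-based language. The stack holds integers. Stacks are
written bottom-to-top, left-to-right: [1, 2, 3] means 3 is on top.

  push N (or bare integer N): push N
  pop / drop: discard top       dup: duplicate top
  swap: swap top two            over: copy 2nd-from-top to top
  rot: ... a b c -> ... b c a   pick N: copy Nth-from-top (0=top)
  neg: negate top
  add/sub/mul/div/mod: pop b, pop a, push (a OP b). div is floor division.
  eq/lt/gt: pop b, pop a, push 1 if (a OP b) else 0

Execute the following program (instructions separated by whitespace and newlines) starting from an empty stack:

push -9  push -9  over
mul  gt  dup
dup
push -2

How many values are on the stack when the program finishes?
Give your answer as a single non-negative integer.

Answer: 4

Derivation:
After 'push -9': stack = [-9] (depth 1)
After 'push -9': stack = [-9, -9] (depth 2)
After 'over': stack = [-9, -9, -9] (depth 3)
After 'mul': stack = [-9, 81] (depth 2)
After 'gt': stack = [0] (depth 1)
After 'dup': stack = [0, 0] (depth 2)
After 'dup': stack = [0, 0, 0] (depth 3)
After 'push -2': stack = [0, 0, 0, -2] (depth 4)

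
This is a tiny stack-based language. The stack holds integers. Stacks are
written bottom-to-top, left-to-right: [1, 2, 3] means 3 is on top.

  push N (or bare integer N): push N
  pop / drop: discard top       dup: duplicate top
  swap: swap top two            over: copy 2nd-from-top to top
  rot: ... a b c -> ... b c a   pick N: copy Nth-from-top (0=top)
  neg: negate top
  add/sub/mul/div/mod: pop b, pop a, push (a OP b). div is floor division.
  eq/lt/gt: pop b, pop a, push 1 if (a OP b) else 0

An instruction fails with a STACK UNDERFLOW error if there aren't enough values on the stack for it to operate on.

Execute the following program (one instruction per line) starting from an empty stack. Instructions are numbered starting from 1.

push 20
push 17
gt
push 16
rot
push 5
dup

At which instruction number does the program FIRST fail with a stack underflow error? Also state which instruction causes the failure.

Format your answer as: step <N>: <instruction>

Answer: step 5: rot

Derivation:
Step 1 ('push 20'): stack = [20], depth = 1
Step 2 ('push 17'): stack = [20, 17], depth = 2
Step 3 ('gt'): stack = [1], depth = 1
Step 4 ('push 16'): stack = [1, 16], depth = 2
Step 5 ('rot'): needs 3 value(s) but depth is 2 — STACK UNDERFLOW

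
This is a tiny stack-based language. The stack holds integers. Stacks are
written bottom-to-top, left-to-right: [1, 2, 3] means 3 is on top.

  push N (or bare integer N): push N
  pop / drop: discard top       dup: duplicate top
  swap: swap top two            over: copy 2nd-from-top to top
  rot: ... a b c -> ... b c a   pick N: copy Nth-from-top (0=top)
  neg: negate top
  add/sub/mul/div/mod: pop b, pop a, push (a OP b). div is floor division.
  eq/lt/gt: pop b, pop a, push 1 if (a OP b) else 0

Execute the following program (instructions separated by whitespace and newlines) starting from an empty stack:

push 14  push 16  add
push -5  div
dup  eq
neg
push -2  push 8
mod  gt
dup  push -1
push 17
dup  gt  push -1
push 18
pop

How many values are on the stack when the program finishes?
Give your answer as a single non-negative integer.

Answer: 5

Derivation:
After 'push 14': stack = [14] (depth 1)
After 'push 16': stack = [14, 16] (depth 2)
After 'add': stack = [30] (depth 1)
After 'push -5': stack = [30, -5] (depth 2)
After 'div': stack = [-6] (depth 1)
After 'dup': stack = [-6, -6] (depth 2)
After 'eq': stack = [1] (depth 1)
After 'neg': stack = [-1] (depth 1)
After 'push -2': stack = [-1, -2] (depth 2)
After 'push 8': stack = [-1, -2, 8] (depth 3)
After 'mod': stack = [-1, 6] (depth 2)
After 'gt': stack = [0] (depth 1)
After 'dup': stack = [0, 0] (depth 2)
After 'push -1': stack = [0, 0, -1] (depth 3)
After 'push 17': stack = [0, 0, -1, 17] (depth 4)
After 'dup': stack = [0, 0, -1, 17, 17] (depth 5)
After 'gt': stack = [0, 0, -1, 0] (depth 4)
After 'push -1': stack = [0, 0, -1, 0, -1] (depth 5)
After 'push 18': stack = [0, 0, -1, 0, -1, 18] (depth 6)
After 'pop': stack = [0, 0, -1, 0, -1] (depth 5)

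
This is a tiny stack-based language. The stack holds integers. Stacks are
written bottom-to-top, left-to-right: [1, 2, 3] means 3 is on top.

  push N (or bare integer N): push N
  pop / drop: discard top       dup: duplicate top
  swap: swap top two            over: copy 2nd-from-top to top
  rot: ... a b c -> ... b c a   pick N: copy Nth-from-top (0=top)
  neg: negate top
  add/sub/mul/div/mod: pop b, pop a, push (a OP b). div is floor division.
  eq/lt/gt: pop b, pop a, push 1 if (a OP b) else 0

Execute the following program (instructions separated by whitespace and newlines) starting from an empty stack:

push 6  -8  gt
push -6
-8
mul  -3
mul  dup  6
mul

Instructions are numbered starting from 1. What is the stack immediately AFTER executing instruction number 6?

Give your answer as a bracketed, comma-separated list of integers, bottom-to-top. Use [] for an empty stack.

Answer: [1, 48]

Derivation:
Step 1 ('push 6'): [6]
Step 2 ('-8'): [6, -8]
Step 3 ('gt'): [1]
Step 4 ('push -6'): [1, -6]
Step 5 ('-8'): [1, -6, -8]
Step 6 ('mul'): [1, 48]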